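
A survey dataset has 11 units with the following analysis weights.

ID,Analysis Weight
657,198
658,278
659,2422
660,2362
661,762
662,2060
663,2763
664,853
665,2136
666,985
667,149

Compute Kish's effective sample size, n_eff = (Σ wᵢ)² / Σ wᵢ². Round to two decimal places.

7.39

Σ wᵢ = 198 + 278 + 2422 + 2362 + 762 + 2060 + 2763 + 853 + 2136 + 985 + 149 = 14968
Σ wᵢ² = 30302560
n_eff = 14968² / 30302560 = 224041024 / 30302560 = 7.3934685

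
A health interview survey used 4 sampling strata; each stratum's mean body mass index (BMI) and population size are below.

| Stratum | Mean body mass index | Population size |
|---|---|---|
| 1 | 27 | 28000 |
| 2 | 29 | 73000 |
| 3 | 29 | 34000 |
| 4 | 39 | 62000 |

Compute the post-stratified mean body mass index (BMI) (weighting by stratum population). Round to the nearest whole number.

Σ Nₕ·x̄ₕ = 27×28000 + 29×73000 + 29×34000 + 39×62000
  = 756000 + 2117000 + 986000 + 2418000 = 6277000
Σ Nₕ = 28000 + 73000 + 34000 + 62000 = 197000
Overall mean = 6277000 / 197000 = 31.862944

32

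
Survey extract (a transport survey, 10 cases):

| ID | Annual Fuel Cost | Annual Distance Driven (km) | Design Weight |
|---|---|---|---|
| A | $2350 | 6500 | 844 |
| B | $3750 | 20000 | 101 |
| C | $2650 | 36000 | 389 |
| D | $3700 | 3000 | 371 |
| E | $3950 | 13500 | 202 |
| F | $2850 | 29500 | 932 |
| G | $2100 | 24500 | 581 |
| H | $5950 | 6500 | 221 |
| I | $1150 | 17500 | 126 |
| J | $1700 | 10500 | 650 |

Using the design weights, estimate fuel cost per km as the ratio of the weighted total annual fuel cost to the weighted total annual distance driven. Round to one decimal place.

0.2

Σ wᵢ·y = 2350×844 + 3750×101 + 2650×389 + 3700×371 + 3950×202 + 2850×932 + 2100×581 + 5950×221 + 1150×126 + 1700×650
  = 12004750
Σ wᵢ·x = 6500×844 + 20000×101 + 36000×389 + 3000×371 + 13500×202 + 29500×932 + 24500×581 + 6500×221 + 17500×126 + 10500×650
  = 77545000
Ratio = 12004750 / 77545000 = 0.15481011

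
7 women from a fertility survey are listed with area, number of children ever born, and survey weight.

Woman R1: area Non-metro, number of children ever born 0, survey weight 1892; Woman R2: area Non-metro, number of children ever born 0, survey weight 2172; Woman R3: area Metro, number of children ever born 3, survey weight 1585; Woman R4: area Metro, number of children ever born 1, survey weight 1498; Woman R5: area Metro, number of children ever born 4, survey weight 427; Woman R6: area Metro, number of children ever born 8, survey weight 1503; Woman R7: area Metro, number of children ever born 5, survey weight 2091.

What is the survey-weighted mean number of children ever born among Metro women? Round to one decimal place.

Metro rows: R3, R4, R5, R6, R7
Weighted sum = 3×1585 + 1×1498 + 4×427 + 8×1503 + 5×2091
  = 4755 + 1498 + 1708 + 12024 + 10455 = 30440
Sum of weights = 7104
Weighted mean = 30440 / 7104 = 4.2849099

4.3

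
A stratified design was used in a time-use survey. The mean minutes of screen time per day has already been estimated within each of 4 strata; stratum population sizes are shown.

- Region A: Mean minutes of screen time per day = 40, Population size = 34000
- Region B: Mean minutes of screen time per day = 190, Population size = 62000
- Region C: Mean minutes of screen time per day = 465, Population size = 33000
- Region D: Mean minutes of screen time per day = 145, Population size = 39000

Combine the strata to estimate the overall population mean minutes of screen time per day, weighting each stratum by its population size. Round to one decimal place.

Σ Nₕ·x̄ₕ = 34140000
Σ Nₕ = 168000
Overall mean = 34140000 / 168000 = 203.21429

203.2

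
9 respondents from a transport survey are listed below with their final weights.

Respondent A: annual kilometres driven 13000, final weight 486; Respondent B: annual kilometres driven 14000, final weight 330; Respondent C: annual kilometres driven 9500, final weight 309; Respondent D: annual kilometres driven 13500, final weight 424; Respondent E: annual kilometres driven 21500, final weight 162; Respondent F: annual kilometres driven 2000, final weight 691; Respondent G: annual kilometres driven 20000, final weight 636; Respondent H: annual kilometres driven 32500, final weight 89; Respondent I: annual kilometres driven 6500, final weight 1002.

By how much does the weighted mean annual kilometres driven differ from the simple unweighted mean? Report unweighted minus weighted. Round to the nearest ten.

3440

Unweighted sum = 132500
Unweighted mean = 132500 / 9 = 14722.222
Weighted sum = 13000×486 + 14000×330 + 9500×309 + 13500×424 + 21500×162 + 2000×691 + 20000×636 + 32500×89 + 6500×1002
  = 46588000
Sum of weights = 4129
Weighted mean = 46588000 / 4129 = 11283.119
Difference (unweighted minus weighted) = 3439.1028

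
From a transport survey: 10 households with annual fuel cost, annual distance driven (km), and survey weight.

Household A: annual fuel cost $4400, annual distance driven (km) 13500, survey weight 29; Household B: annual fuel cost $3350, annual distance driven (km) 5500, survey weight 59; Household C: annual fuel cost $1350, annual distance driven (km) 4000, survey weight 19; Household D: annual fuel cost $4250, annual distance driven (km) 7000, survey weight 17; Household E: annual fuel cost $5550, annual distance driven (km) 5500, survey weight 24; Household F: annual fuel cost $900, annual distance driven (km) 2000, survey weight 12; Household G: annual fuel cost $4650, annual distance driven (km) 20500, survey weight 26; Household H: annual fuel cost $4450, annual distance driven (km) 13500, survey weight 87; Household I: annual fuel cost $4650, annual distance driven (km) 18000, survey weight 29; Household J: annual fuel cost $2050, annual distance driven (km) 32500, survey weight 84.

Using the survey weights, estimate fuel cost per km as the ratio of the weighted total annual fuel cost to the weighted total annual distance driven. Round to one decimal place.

Σ wᵢ·y = 4400×29 + 3350×59 + 1350×19 + 4250×17 + 5550×24 + 900×12 + 4650×26 + 4450×87 + 4650×29 + 2050×84
  = 127600 + 197650 + 25650 + 72250 + 133200 + 10800 + 120900 + 387150 + 134850 + 172200 = 1382250
Σ wᵢ·x = 6026500
Ratio = 1382250 / 6026500 = 0.22936198

0.2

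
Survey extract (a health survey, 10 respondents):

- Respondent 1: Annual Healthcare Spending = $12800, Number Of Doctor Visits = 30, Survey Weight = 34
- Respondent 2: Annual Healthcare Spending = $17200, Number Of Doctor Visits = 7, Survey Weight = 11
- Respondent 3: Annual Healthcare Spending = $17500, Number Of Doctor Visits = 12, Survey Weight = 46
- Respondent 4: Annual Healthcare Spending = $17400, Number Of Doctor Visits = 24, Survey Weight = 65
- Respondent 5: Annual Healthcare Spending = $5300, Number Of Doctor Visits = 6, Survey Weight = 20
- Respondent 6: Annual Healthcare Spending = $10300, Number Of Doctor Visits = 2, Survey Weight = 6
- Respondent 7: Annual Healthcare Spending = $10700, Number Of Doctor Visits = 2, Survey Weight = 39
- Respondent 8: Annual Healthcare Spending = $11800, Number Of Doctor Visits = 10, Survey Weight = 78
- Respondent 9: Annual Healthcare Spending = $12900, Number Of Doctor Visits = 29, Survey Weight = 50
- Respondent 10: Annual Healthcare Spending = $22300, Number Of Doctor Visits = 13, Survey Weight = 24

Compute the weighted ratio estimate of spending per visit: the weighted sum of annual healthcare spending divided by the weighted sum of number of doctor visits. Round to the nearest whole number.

Σ wᵢ·y = 12800×34 + 17200×11 + 17500×46 + 17400×65 + 5300×20 + 10300×6 + 10700×39 + 11800×78 + 12900×50 + 22300×24
  = 5246100
Σ wᵢ·x = 30×34 + 7×11 + 12×46 + 24×65 + 6×20 + 2×6 + 2×39 + 10×78 + 29×50 + 13×24
  = 1020 + 77 + 552 + 1560 + 120 + 12 + 78 + 780 + 1450 + 312 = 5961
Ratio = 5246100 / 5961 = 880.07046

880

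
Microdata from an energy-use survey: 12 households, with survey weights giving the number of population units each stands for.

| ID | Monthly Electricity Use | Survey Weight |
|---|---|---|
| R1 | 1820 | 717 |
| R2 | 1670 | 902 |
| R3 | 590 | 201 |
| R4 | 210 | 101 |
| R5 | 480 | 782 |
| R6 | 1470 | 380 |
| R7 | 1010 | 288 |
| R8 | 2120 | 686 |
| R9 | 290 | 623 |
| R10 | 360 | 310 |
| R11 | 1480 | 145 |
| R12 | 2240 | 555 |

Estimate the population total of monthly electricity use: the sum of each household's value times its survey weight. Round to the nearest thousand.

7380000

Weighted total = 1820×717 + 1670×902 + 590×201 + 210×101 + 480×782 + 1470×380 + 1010×288 + 2120×686 + 290×623 + 360×310 + 1480×145 + 2240×555
  = 1304940 + 1506340 + 118590 + 21210 + 375360 + 558600 + 290880 + 1454320 + 180670 + 111600 + 214600 + 1243200 = 7380310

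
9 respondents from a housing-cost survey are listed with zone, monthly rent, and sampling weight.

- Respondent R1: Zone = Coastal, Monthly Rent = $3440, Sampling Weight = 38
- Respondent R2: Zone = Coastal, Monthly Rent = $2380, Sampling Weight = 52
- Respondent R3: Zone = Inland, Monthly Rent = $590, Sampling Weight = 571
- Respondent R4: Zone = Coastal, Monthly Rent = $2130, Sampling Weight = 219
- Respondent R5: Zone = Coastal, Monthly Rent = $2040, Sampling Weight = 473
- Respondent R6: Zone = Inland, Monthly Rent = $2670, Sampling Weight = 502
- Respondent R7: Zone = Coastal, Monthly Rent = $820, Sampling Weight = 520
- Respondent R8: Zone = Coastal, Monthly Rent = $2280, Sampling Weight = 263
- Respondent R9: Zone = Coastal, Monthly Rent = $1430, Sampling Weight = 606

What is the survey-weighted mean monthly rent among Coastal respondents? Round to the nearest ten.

Coastal rows: R1, R2, R4, R5, R7, R8, R9
Weighted sum = 3440×38 + 2380×52 + 2130×219 + 2040×473 + 820×520 + 2280×263 + 1430×606
  = 130720 + 123760 + 466470 + 964920 + 426400 + 599640 + 866580 = 3578490
Sum of weights = 38 + 52 + 219 + 473 + 520 + 263 + 606 = 2171
Weighted mean = 3578490 / 2171 = 1648.3141

1650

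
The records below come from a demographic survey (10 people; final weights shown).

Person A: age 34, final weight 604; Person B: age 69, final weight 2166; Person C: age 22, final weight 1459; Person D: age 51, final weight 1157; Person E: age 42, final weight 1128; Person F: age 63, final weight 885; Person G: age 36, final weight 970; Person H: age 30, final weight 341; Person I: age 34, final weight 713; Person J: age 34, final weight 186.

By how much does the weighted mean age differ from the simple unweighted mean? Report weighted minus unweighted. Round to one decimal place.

4.3

Unweighted sum = 34 + 69 + 22 + 51 + 42 + 63 + 36 + 30 + 34 + 34 = 415
Unweighted mean = 415 / 10 = 41.5
Weighted sum = 34×604 + 69×2166 + 22×1459 + 51×1157 + 42×1128 + 63×885 + 36×970 + 30×341 + 34×713 + 34×186
  = 439942
Sum of weights = 604 + 2166 + 1459 + 1157 + 1128 + 885 + 970 + 341 + 713 + 186 = 9609
Weighted mean = 439942 / 9609 = 45.784369
Difference (weighted minus unweighted) = 4.2843688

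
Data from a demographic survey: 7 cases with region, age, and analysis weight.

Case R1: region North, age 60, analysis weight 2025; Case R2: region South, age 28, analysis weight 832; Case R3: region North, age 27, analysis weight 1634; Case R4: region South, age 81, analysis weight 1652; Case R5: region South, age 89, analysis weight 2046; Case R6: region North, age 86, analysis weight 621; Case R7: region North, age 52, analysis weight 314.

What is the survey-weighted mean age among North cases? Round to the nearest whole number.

51

North rows: R1, R3, R6, R7
Weighted sum = 60×2025 + 27×1634 + 86×621 + 52×314
  = 121500 + 44118 + 53406 + 16328 = 235352
Sum of weights = 2025 + 1634 + 621 + 314 = 4594
Weighted mean = 235352 / 4594 = 51.2303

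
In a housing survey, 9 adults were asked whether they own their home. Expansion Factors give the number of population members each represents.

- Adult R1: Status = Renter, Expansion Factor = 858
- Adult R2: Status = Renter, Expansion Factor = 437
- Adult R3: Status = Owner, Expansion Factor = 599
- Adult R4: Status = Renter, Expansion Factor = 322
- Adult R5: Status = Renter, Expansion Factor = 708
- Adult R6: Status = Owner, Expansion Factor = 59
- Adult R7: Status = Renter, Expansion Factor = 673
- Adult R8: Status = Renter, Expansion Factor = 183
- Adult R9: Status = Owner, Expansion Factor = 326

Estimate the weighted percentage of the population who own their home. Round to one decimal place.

23.6

Sum of weights for 'Owner' = 599 + 59 + 326 = 984
Total weight = 858 + 437 + 599 + 322 + 708 + 59 + 673 + 183 + 326 = 4165
Weighted proportion = 984 / 4165 = 0.2362545 → 23.62545%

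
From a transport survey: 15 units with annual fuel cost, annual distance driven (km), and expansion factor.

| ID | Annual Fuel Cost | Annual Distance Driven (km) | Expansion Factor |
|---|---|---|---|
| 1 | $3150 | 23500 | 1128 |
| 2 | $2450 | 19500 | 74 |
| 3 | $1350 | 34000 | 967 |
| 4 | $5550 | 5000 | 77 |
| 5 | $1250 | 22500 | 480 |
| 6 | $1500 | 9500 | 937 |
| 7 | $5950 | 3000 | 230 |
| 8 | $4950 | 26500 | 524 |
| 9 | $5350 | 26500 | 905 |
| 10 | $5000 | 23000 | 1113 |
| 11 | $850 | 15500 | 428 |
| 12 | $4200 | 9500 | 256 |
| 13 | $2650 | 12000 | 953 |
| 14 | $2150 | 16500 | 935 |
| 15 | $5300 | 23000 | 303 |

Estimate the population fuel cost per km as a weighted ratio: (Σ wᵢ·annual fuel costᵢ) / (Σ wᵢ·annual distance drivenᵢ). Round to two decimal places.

0.16

Σ wᵢ·y = 29422450
Σ wᵢ·x = 187971500
Ratio = 29422450 / 187971500 = 0.15652612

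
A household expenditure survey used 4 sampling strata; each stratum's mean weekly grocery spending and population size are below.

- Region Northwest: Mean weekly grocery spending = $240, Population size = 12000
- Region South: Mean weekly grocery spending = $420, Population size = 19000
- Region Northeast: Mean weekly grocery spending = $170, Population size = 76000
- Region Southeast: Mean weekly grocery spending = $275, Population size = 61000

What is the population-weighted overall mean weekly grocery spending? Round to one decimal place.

241.4

Σ Nₕ·x̄ₕ = 240×12000 + 420×19000 + 170×76000 + 275×61000
  = 40555000
Σ Nₕ = 12000 + 19000 + 76000 + 61000 = 168000
Overall mean = 40555000 / 168000 = 241.39881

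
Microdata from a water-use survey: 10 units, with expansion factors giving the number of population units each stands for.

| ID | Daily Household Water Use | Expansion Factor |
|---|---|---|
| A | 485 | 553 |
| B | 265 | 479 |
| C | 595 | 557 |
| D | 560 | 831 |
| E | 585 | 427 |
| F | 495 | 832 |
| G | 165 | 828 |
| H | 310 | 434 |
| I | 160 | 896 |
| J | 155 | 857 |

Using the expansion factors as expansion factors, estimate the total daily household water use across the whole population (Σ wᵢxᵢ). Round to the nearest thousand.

Weighted total = 485×553 + 265×479 + 595×557 + 560×831 + 585×427 + 495×832 + 165×828 + 310×434 + 160×896 + 155×857
  = 268205 + 126935 + 331415 + 465360 + 249795 + 411840 + 136620 + 134540 + 143360 + 132835 = 2400905

2401000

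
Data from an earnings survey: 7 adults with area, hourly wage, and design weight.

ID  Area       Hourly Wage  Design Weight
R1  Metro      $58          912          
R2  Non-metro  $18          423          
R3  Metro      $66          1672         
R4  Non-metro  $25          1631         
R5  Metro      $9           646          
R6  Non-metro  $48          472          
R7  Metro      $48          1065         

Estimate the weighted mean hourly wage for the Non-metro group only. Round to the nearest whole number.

28

Non-metro rows: R2, R4, R6
Weighted sum = 18×423 + 25×1631 + 48×472
  = 7614 + 40775 + 22656 = 71045
Sum of weights = 2526
Weighted mean = 71045 / 2526 = 28.125495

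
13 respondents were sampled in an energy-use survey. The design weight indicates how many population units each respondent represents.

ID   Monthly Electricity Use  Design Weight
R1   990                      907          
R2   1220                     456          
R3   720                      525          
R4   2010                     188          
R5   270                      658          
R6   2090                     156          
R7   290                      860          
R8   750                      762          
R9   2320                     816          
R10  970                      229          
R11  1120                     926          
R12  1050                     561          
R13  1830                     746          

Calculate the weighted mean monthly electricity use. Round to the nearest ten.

Weighted sum = 8641330
Sum of weights = 7790
Weighted mean = 8641330 / 7790 = 1109.285

1110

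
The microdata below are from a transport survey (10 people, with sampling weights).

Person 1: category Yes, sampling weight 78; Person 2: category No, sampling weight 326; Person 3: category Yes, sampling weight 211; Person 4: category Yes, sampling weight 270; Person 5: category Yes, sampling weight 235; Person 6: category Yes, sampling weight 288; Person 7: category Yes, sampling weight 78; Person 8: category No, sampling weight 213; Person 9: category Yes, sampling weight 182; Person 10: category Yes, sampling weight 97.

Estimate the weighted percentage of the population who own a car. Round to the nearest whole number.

Sum of weights for 'Yes' = 78 + 211 + 270 + 235 + 288 + 78 + 182 + 97 = 1439
Total weight = 78 + 326 + 211 + 270 + 235 + 288 + 78 + 213 + 182 + 97 = 1978
Weighted proportion = 1439 / 1978 = 0.72750253 → 72.750253%

73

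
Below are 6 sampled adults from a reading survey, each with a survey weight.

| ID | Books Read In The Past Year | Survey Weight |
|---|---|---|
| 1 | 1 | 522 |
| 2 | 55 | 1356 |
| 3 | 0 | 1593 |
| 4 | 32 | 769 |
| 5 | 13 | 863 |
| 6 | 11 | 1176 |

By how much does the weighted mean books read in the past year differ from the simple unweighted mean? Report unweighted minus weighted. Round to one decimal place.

Unweighted sum = 1 + 55 + 0 + 32 + 13 + 11 = 112
Unweighted mean = 112 / 6 = 18.666667
Weighted sum = 1×522 + 55×1356 + 0×1593 + 32×769 + 13×863 + 11×1176
  = 522 + 74580 + 0 + 24608 + 11219 + 12936 = 123865
Sum of weights = 522 + 1356 + 1593 + 769 + 863 + 1176 = 6279
Weighted mean = 123865 / 6279 = 19.726867
Difference (unweighted minus weighted) = -1.0602007

-1.1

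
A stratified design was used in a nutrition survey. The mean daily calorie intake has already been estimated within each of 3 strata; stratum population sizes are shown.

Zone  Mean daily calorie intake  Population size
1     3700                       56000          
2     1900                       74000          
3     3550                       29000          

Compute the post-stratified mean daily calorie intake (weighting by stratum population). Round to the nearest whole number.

2835

Σ Nₕ·x̄ₕ = 3700×56000 + 1900×74000 + 3550×29000
  = 450750000
Σ Nₕ = 56000 + 74000 + 29000 = 159000
Overall mean = 450750000 / 159000 = 2834.9057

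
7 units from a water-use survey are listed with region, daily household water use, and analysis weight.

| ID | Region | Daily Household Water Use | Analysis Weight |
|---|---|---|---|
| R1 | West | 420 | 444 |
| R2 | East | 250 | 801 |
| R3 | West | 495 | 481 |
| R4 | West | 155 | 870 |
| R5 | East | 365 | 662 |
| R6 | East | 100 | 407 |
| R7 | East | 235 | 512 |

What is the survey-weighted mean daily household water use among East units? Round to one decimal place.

East rows: R2, R5, R6, R7
Weighted sum = 602900
Sum of weights = 2382
Weighted mean = 602900 / 2382 = 253.10663

253.1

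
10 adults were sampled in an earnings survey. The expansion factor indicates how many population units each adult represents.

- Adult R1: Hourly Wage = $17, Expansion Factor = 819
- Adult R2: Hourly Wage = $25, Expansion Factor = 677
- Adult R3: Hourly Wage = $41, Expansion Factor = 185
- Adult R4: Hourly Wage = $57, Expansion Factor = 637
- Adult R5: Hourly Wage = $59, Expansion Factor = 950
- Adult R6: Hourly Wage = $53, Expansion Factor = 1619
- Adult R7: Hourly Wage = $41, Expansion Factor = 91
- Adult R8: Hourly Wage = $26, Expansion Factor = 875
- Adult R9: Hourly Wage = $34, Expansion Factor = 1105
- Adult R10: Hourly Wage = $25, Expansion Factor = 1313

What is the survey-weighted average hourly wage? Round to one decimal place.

Weighted sum = 17×819 + 25×677 + 41×185 + 57×637 + 59×950 + 53×1619 + 41×91 + 26×875 + 34×1105 + 25×1313
  = 13923 + 16925 + 7585 + 36309 + 56050 + 85807 + 3731 + 22750 + 37570 + 32825 = 313475
Sum of weights = 8271
Weighted mean = 313475 / 8271 = 37.900496

37.9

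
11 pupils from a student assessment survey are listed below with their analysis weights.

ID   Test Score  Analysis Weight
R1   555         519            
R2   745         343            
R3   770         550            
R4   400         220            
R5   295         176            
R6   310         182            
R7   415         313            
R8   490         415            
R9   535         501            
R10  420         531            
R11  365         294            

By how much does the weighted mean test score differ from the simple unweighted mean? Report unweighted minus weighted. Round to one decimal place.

Unweighted sum = 555 + 745 + 770 + 400 + 295 + 310 + 415 + 490 + 535 + 420 + 365 = 5300
Unweighted mean = 5300 / 11 = 481.81818
Weighted sum = 555×519 + 745×343 + 770×550 + 400×220 + 295×176 + 310×182 + 415×313 + 490×415 + 535×501 + 420×531 + 365×294
  = 288045 + 255535 + 423500 + 88000 + 51920 + 56420 + 129895 + 203350 + 268035 + 223020 + 107310 = 2095030
Sum of weights = 519 + 343 + 550 + 220 + 176 + 182 + 313 + 415 + 501 + 531 + 294 = 4044
Weighted mean = 2095030 / 4044 = 518.05885
Difference (unweighted minus weighted) = -36.240671

-36.2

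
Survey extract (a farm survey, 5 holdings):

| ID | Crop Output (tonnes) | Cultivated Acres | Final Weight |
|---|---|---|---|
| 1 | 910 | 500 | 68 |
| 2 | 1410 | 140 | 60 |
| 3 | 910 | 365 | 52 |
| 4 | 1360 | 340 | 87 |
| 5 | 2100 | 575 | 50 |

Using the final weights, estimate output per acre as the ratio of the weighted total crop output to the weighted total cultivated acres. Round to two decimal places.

Σ wᵢ·y = 910×68 + 1410×60 + 910×52 + 1360×87 + 2100×50
  = 61880 + 84600 + 47320 + 118320 + 105000 = 417120
Σ wᵢ·x = 500×68 + 140×60 + 365×52 + 340×87 + 575×50
  = 34000 + 8400 + 18980 + 29580 + 28750 = 119710
Ratio = 417120 / 119710 = 3.4844207

3.48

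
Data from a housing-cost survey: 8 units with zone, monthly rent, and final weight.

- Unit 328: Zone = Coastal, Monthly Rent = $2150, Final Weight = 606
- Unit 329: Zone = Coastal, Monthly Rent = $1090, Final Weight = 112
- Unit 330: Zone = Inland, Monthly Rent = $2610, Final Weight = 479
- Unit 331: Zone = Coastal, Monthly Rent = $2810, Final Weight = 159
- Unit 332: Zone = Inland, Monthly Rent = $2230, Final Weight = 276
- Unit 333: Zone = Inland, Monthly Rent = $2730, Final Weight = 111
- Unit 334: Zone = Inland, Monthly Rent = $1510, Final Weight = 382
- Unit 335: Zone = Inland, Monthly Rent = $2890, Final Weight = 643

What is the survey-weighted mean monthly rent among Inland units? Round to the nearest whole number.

2435

Inland rows: 330, 332, 333, 334, 335
Weighted sum = 2610×479 + 2230×276 + 2730×111 + 1510×382 + 2890×643
  = 1250190 + 615480 + 303030 + 576820 + 1858270 = 4603790
Sum of weights = 1891
Weighted mean = 4603790 / 1891 = 2434.5796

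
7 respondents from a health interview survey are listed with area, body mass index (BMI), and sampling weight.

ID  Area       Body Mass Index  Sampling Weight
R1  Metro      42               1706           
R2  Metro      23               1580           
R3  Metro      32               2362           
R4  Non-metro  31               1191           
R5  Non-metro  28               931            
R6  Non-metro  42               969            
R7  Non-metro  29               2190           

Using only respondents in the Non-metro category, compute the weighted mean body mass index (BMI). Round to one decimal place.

31.7

Non-metro rows: R4, R5, R6, R7
Weighted sum = 31×1191 + 28×931 + 42×969 + 29×2190
  = 36921 + 26068 + 40698 + 63510 = 167197
Sum of weights = 1191 + 931 + 969 + 2190 = 5281
Weighted mean = 167197 / 5281 = 31.660102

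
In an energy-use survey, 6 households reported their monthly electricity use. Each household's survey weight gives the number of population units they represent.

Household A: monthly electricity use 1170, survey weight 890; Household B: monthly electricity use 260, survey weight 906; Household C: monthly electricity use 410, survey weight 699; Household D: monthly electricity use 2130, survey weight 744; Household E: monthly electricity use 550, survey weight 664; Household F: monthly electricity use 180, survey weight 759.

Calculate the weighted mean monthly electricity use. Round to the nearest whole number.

783

Weighted sum = 1170×890 + 260×906 + 410×699 + 2130×744 + 550×664 + 180×759
  = 3649990
Sum of weights = 890 + 906 + 699 + 744 + 664 + 759 = 4662
Weighted mean = 3649990 / 4662 = 782.92364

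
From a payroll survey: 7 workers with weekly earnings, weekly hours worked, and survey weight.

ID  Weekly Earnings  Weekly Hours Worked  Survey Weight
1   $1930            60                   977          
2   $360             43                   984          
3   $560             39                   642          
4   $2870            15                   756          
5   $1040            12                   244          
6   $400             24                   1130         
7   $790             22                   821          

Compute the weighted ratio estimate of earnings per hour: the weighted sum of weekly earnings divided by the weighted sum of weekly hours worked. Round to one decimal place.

Σ wᵢ·y = 1930×977 + 360×984 + 560×642 + 2870×756 + 1040×244 + 400×1130 + 790×821
  = 6123440
Σ wᵢ·x = 60×977 + 43×984 + 39×642 + 15×756 + 12×244 + 24×1130 + 22×821
  = 185420
Ratio = 6123440 / 185420 = 33.024701

33.0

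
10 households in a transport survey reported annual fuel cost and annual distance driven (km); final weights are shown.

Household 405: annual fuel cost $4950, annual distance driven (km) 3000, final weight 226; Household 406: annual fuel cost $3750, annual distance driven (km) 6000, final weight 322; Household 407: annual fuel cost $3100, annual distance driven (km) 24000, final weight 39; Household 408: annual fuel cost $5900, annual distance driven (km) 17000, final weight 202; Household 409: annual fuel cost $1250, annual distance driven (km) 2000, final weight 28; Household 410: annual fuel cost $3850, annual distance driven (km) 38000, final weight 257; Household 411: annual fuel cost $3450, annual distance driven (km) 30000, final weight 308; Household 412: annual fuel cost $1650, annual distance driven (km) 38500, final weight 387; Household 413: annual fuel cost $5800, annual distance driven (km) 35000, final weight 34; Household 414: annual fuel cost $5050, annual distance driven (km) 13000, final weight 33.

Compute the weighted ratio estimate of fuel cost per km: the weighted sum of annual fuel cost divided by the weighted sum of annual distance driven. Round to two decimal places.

0.16

Σ wᵢ·y = 4950×226 + 3750×322 + 3100×39 + 5900×202 + 1250×28 + 3850×257 + 3450×308 + 1650×387 + 5800×34 + 5050×33
  = 1118700 + 1207500 + 120900 + 1191800 + 35000 + 989450 + 1062600 + 638550 + 197200 + 166650 = 6728350
Σ wᵢ·x = 42560500
Ratio = 6728350 / 42560500 = 0.15808907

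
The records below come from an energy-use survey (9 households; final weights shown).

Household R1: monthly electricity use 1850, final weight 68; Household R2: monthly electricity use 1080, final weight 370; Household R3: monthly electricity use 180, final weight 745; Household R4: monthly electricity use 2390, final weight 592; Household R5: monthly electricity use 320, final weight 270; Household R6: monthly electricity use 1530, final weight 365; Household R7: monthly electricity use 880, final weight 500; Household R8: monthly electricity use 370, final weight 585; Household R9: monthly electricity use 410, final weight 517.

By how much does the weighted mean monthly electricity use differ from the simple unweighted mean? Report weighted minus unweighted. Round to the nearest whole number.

Unweighted sum = 1850 + 1080 + 180 + 2390 + 320 + 1530 + 880 + 370 + 410 = 9010
Unweighted mean = 9010 / 9 = 1001.1111
Weighted sum = 1850×68 + 1080×370 + 180×745 + 2390×592 + 320×270 + 1530×365 + 880×500 + 370×585 + 410×517
  = 125800 + 399600 + 134100 + 1414880 + 86400 + 558450 + 440000 + 216450 + 211970 = 3587650
Sum of weights = 68 + 370 + 745 + 592 + 270 + 365 + 500 + 585 + 517 = 4012
Weighted mean = 3587650 / 4012 = 894.22981
Difference (weighted minus unweighted) = -106.8813

-107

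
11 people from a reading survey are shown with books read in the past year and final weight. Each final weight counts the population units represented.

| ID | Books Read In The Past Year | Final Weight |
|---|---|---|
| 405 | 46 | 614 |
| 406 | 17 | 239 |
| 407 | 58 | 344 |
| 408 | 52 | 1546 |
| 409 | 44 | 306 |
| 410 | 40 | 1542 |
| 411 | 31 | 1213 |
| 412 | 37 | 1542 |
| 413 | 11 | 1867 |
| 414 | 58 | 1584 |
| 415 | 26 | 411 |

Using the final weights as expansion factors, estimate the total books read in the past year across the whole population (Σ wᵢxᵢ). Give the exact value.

Weighted total = 46×614 + 17×239 + 58×344 + 52×1546 + 44×306 + 40×1542 + 31×1213 + 37×1542 + 11×1867 + 58×1584 + 26×411
  = 28244 + 4063 + 19952 + 80392 + 13464 + 61680 + 37603 + 57054 + 20537 + 91872 + 10686 = 425547

425547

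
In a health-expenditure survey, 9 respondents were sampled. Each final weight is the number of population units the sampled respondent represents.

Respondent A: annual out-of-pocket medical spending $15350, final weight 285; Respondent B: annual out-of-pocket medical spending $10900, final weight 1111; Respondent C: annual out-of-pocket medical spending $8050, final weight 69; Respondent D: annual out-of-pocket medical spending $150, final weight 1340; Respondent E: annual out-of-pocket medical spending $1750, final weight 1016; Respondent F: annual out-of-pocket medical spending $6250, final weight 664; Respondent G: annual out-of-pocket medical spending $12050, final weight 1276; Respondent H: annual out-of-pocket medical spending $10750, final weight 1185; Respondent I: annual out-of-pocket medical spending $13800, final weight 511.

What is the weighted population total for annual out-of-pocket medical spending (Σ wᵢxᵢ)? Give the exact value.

58335450

Weighted total = 15350×285 + 10900×1111 + 8050×69 + 150×1340 + 1750×1016 + 6250×664 + 12050×1276 + 10750×1185 + 13800×511
  = 4374750 + 12109900 + 555450 + 201000 + 1778000 + 4150000 + 15375800 + 12738750 + 7051800 = 58335450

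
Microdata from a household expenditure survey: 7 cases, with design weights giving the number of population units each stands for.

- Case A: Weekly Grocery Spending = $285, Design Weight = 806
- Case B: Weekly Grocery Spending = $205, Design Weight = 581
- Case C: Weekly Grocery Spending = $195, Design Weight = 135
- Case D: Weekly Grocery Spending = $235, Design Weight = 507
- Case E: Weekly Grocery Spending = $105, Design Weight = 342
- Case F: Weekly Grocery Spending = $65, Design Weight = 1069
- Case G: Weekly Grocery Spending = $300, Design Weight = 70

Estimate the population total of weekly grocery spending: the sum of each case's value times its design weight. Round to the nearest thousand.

Weighted total = 620680

621000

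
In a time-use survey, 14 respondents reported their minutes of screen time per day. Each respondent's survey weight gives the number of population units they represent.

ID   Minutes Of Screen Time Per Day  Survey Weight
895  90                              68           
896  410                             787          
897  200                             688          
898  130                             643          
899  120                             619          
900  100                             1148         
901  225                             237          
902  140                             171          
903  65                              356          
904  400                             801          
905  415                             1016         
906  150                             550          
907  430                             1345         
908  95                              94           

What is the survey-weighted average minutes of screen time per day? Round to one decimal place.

264.1

Weighted sum = 2251285
Sum of weights = 8523
Weighted mean = 2251285 / 8523 = 264.14232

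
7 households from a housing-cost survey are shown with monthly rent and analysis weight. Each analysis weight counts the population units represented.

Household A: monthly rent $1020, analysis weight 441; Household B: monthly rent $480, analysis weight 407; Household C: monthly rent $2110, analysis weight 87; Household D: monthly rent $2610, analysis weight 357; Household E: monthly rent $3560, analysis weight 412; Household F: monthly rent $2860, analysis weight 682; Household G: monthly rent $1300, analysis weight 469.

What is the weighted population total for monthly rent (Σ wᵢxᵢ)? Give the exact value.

Weighted total = 1020×441 + 480×407 + 2110×87 + 2610×357 + 3560×412 + 2860×682 + 1300×469
  = 5787460

5787460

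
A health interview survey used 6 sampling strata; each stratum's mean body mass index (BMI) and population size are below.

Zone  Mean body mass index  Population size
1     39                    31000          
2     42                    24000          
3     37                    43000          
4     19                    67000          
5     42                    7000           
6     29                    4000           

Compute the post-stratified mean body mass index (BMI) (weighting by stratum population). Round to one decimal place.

Σ Nₕ·x̄ₕ = 5491000
Σ Nₕ = 31000 + 24000 + 43000 + 67000 + 7000 + 4000 = 176000
Overall mean = 5491000 / 176000 = 31.198864

31.2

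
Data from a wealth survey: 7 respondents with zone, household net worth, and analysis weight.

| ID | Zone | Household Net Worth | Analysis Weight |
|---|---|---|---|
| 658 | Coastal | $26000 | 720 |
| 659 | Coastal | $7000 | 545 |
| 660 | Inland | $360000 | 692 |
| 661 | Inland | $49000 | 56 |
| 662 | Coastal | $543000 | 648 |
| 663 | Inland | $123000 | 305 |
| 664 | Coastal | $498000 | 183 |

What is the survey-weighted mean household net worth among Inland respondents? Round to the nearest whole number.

274814

Inland rows: 660, 661, 663
Weighted sum = 360000×692 + 49000×56 + 123000×305
  = 289379000
Sum of weights = 692 + 56 + 305 = 1053
Weighted mean = 289379000 / 1053 = 274813.87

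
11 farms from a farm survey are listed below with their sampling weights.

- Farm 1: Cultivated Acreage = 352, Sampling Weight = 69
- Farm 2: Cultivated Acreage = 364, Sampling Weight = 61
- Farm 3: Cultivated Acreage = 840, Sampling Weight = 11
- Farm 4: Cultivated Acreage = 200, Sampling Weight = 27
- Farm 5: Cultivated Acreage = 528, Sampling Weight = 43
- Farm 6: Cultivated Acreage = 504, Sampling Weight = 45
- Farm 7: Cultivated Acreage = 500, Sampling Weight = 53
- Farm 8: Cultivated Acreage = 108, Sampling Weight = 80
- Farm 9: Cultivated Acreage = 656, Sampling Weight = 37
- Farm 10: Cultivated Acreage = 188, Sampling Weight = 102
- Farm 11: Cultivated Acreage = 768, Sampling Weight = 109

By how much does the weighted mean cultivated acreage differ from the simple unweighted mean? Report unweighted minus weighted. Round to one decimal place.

33.3

Unweighted sum = 352 + 364 + 840 + 200 + 528 + 504 + 500 + 108 + 656 + 188 + 768 = 5008
Unweighted mean = 5008 / 11 = 455.27273
Weighted sum = 352×69 + 364×61 + 840×11 + 200×27 + 528×43 + 504×45 + 500×53 + 108×80 + 656×37 + 188×102 + 768×109
  = 268816
Sum of weights = 69 + 61 + 11 + 27 + 43 + 45 + 53 + 80 + 37 + 102 + 109 = 637
Weighted mean = 268816 / 637 = 422.00314
Difference (unweighted minus weighted) = 33.269588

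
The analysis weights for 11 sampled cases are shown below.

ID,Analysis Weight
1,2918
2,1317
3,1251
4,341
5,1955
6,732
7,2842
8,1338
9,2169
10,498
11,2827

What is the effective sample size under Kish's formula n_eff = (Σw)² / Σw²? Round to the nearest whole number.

Σ wᵢ = 2918 + 1317 + 1251 + 341 + 1955 + 732 + 2842 + 1338 + 2169 + 498 + 2827 = 18188
Σ wᵢ² = 39100046
n_eff = 18188² / 39100046 = 330803344 / 39100046 = 8.4604336

8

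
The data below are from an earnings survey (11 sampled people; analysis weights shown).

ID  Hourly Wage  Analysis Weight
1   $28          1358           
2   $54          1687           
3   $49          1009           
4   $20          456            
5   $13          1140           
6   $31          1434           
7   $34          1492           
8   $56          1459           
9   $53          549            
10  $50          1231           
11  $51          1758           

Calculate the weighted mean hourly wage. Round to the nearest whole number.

41

Weighted sum = 28×1358 + 54×1687 + 49×1009 + 20×456 + 13×1140 + 31×1434 + 34×1492 + 56×1459 + 53×549 + 50×1231 + 51×1758
  = 559694
Sum of weights = 1358 + 1687 + 1009 + 456 + 1140 + 1434 + 1492 + 1459 + 549 + 1231 + 1758 = 13573
Weighted mean = 559694 / 13573 = 41.235836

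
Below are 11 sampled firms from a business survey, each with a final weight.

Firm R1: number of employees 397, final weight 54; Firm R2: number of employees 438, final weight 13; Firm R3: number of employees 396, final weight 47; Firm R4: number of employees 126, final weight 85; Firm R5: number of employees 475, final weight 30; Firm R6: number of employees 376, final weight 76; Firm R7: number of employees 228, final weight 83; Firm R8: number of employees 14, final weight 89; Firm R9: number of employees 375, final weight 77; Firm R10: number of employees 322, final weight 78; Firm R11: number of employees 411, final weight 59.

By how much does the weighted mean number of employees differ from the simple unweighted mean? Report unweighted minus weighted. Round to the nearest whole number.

37

Unweighted sum = 397 + 438 + 396 + 126 + 475 + 376 + 228 + 14 + 375 + 322 + 411 = 3558
Unweighted mean = 3558 / 11 = 323.45455
Weighted sum = 397×54 + 438×13 + 396×47 + 126×85 + 475×30 + 376×76 + 228×83 + 14×89 + 375×77 + 322×78 + 411×59
  = 21438 + 5694 + 18612 + 10710 + 14250 + 28576 + 18924 + 1246 + 28875 + 25116 + 24249 = 197690
Sum of weights = 54 + 13 + 47 + 85 + 30 + 76 + 83 + 89 + 77 + 78 + 59 = 691
Weighted mean = 197690 / 691 = 286.09262
Difference (unweighted minus weighted) = 37.361926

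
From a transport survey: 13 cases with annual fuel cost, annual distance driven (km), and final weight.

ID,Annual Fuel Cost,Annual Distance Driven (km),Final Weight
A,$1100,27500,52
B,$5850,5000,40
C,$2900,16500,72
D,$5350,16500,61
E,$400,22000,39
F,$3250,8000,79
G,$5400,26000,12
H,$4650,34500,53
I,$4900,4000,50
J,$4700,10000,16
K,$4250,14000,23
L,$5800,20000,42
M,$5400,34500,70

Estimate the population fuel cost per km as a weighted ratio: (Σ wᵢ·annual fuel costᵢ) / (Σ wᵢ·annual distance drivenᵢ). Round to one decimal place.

0.2

Σ wᵢ·y = 2449500
Σ wᵢ·x = 11392000
Ratio = 2449500 / 11392000 = 0.21501931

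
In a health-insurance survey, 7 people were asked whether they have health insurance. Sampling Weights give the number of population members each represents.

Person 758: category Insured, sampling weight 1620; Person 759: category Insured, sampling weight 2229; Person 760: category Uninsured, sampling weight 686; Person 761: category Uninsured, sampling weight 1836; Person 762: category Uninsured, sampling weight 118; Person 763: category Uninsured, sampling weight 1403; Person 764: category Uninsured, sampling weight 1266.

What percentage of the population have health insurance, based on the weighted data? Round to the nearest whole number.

Sum of weights for 'Insured' = 1620 + 2229 = 3849
Total weight = 1620 + 2229 + 686 + 1836 + 118 + 1403 + 1266 = 9158
Weighted proportion = 3849 / 9158 = 0.42028827 → 42.028827%

42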